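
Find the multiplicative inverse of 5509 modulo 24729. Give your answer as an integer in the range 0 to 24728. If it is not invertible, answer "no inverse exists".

gcd(24729, 5509) by repeated division:
24729 = 4*5509 + 2693
5509 = 2*2693 + 123
2693 = 21*123 + 110
123 = 1*110 + 13
110 = 8*13 + 6
13 = 2*6 + 1
6 = 6*1 + 0
gcd = 1, so the inverse exists. Back-substitute:
1 = 13 − 2·6
1 = −2·110 + 17·13
1 = 17·123 − 19·110
1 = −19·2693 + 416·123
1 = 416·5509 − 851·2693
1 = −851·24729 + 3820·5509
So 5509·3820 ≡ 1 (mod 24729).

3820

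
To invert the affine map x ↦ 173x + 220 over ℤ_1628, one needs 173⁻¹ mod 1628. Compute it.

1261

Extended Euclidean algorithm:
1628 = 9×173 + 71
173 = 2×71 + 31
71 = 2×31 + 9
31 = 3×9 + 4
9 = 2×4 + 1
4 = 4×1 + 0
gcd = 1, so the inverse exists. Back-substitute:
1 = 9 − 2·4
1 = −2·31 + 7·9
1 = 7·71 − 16·31
1 = −16·173 + 39·71
1 = 39·1628 − 367·173
Hence 173⁻¹ ≡ -367 ≡ 1261 (mod 1628).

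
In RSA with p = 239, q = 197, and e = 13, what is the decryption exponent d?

φ(n) = (p−1)(q−1) = 238·196 = 46648.
Need d with 13·d ≡ 1 (mod 46648). Apply the extended Euclidean algorithm:
46648 = 3588·13 + 4
13 = 3·4 + 1
4 = 4·1 + 0
Back-substitute:
1 = 13 − 3·4
1 = −3·46648 + 10765·13
So 13·10765 ≡ 1 (mod 46648), hence d = 10765.

10765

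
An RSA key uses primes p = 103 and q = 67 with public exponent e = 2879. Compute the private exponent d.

φ(n) = (p−1)(q−1) = 102·66 = 6732.
Need d with 2879·d ≡ 1 (mod 6732). Apply the extended Euclidean algorithm:
6732 = 2×2879 + 974
2879 = 2×974 + 931
974 = 1×931 + 43
931 = 21×43 + 28
43 = 1×28 + 15
28 = 1×15 + 13
15 = 1×13 + 2
13 = 6×2 + 1
2 = 2×1 + 0
Back-substitute:
1 = 13 − 6·2
1 = −6·15 + 7·13
1 = 7·28 − 13·15
1 = −13·43 + 20·28
1 = 20·931 − 433·43
1 = −433·974 + 453·931
1 = 453·2879 − 1339·974
1 = −1339·6732 + 3131·2879
So 2879·3131 ≡ 1 (mod 6732), hence d = 3131.

3131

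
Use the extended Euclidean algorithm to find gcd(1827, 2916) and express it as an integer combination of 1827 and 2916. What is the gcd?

9

Apply Euclid's algorithm to 2916 and 1827:
2916 = 1·1827 + 1089
1827 = 1·1089 + 738
1089 = 1·738 + 351
738 = 2·351 + 36
351 = 9·36 + 27
36 = 1·27 + 9
27 = 3·9 + 0
gcd(1827, 2916) = 9.
Working backward:
9 = 36 − 27
9 = −351 + 10·36
9 = 10·738 − 21·351
9 = −21·1089 + 31·738
9 = 31·1827 − 52·1089
9 = −52·2916 + 83·1827
So 9 = (-52)·2916 + (83)·1827.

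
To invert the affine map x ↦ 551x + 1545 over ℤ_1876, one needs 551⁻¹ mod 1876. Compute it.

143

Apply the Euclidean algorithm to 1876 and 551:
1876 = 3*551 + 223
551 = 2*223 + 105
223 = 2*105 + 13
105 = 8*13 + 1
13 = 13*1 + 0
The gcd is 1. Working backward:
1 = 105 − 8·13
1 = −8·223 + 17·105
1 = 17·551 − 42·223
1 = −42·1876 + 143·551
So 551·143 ≡ 1 (mod 1876).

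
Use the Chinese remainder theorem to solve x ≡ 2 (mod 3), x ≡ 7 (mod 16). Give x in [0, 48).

23

Write x = 2 + 3·k. Then 3·k ≡ 7 − 2 ≡ 5 (mod 16).
Need 3⁻¹ mod 16. Extended Euclid on (16, 3):
16 = 5×3 + 1
3 = 3×1 + 0
Back-substitute:
1 = 16 − 5·3
3⁻¹ ≡ 11 (mod 16), so k ≡ 11·5 ≡ 7 (mod 16).
x = 2 + 3·7 = 23.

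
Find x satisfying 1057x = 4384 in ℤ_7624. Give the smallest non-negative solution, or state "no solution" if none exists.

6200

First find gcd(1057, 7624):
7624 = 7*1057 + 225
1057 = 4*225 + 157
225 = 1*157 + 68
157 = 2*68 + 21
68 = 3*21 + 5
21 = 4*5 + 1
5 = 5*1 + 0
gcd = 1, so a unique solution mod 7624 exists.
Back-substitute for the Bézout coefficients:
1 = 21 − 4·5
1 = −4·68 + 13·21
1 = 13·157 − 30·68
1 = −30·225 + 43·157
1 = 43·1057 − 202·225
1 = −202·7624 + 1457·1057
So 1057·(1457) ≡ 1 (mod 7624), giving 1057⁻¹ ≡ 1457.
x ≡ 1057⁻¹·4384 ≡ 1457·4384 ≡ 6200 (mod 7624).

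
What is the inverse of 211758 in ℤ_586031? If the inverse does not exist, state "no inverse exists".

447351

gcd(586031, 211758) by repeated division:
586031 = 2·211758 + 162515
211758 = 1·162515 + 49243
162515 = 3·49243 + 14786
49243 = 3·14786 + 4885
14786 = 3·4885 + 131
4885 = 37·131 + 38
131 = 3·38 + 17
38 = 2·17 + 4
17 = 4·4 + 1
4 = 4·1 + 0
Since gcd(211758, 586031) = 1, back-substitute to write 1 as a combination:
1 = 17 − 4·4
1 = −4·38 + 9·17
1 = 9·131 − 31·38
1 = −31·4885 + 1156·131
1 = 1156·14786 − 3499·4885
1 = −3499·49243 + 11653·14786
1 = 11653·162515 − 38458·49243
1 = −38458·211758 + 50111·162515
1 = 50111·586031 − 138680·211758
Hence 211758⁻¹ ≡ -138680 ≡ 447351 (mod 586031).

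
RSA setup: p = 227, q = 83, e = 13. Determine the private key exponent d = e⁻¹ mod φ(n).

φ(n) = (p−1)(q−1) = 226·82 = 18532.
Need d with 13·d ≡ 1 (mod 18532). Apply the extended Euclidean algorithm:
18532 = 1425·13 + 7
13 = 1·7 + 6
7 = 1·6 + 1
6 = 6·1 + 0
Back-substitute:
1 = 7 − 6
1 = −13 + 2·7
1 = 2·18532 − 2851·13
So 13·(-2851) ≡ 1 (mod 18532), hence d ≡ -2851 ≡ 15681 (mod 18532).

15681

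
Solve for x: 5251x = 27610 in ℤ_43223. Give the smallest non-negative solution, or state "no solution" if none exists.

First find gcd(5251, 43223):
43223 = 8·5251 + 1215
5251 = 4·1215 + 391
1215 = 3·391 + 42
391 = 9·42 + 13
42 = 3·13 + 3
13 = 4·3 + 1
3 = 3·1 + 0
gcd = 1, so a unique solution mod 43223 exists.
Back-substitute for the Bézout coefficients:
1 = 13 − 4·3
1 = −4·42 + 13·13
1 = 13·391 − 121·42
1 = −121·1215 + 376·391
1 = 376·5251 − 1625·1215
1 = −1625·43223 + 13376·5251
So 5251·(13376) ≡ 1 (mod 43223), giving 5251⁻¹ ≡ 13376.
x ≡ 5251⁻¹·27610 ≡ 13376·27610 ≡ 14048 (mod 43223).

14048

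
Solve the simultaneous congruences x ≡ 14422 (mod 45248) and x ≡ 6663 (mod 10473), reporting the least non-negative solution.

Write x = 14422 + 45248·k. Then 45248·k ≡ 6663 − 14422 ≡ 2714 (mod 10473).
Need 45248⁻¹ mod 10473. Extended Euclid on (10473, 3356):
10473 = 3*3356 + 405
3356 = 8*405 + 116
405 = 3*116 + 57
116 = 2*57 + 2
57 = 28*2 + 1
2 = 2*1 + 0
Back-substitute:
1 = 57 − 28·2
1 = −28·116 + 57·57
1 = 57·405 − 199·116
1 = −199·3356 + 1649·405
1 = 1649·10473 − 5146·3356
45248⁻¹ ≡ 5327 (mod 10473), so k ≡ 5327·2714 ≡ 4738 (mod 10473).
x = 14422 + 45248·4738 = 214399446.

214399446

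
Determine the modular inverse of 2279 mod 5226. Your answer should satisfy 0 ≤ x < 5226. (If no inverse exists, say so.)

Extended Euclidean algorithm:
5226 = 2×2279 + 668
2279 = 3×668 + 275
668 = 2×275 + 118
275 = 2×118 + 39
118 = 3×39 + 1
39 = 39×1 + 0
The gcd is 1. Working backward:
1 = 118 − 3·39
1 = −3·275 + 7·118
1 = 7·668 − 17·275
1 = −17·2279 + 58·668
1 = 58·5226 − 133·2279
So 2279·(-133) ≡ 1 (mod 5226), and -133 ≡ 5093 (mod 5226).

5093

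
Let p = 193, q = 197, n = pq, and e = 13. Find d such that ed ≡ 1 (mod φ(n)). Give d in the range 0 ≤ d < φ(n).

26053

φ(n) = (p−1)(q−1) = 192·196 = 37632.
Need d with 13·d ≡ 1 (mod 37632). Apply the extended Euclidean algorithm:
37632 = 2894×13 + 10
13 = 1×10 + 3
10 = 3×3 + 1
3 = 3×1 + 0
Back-substitute:
1 = 10 − 3·3
1 = −3·13 + 4·10
1 = 4·37632 − 11579·13
So 13·(-11579) ≡ 1 (mod 37632), hence d ≡ -11579 ≡ 26053 (mod 37632).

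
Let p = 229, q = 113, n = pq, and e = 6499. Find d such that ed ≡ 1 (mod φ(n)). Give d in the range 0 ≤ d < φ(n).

23371

φ(n) = (p−1)(q−1) = 228·112 = 25536.
Need d with 6499·d ≡ 1 (mod 25536). Apply the extended Euclidean algorithm:
25536 = 3·6499 + 6039
6499 = 1·6039 + 460
6039 = 13·460 + 59
460 = 7·59 + 47
59 = 1·47 + 12
47 = 3·12 + 11
12 = 1·11 + 1
11 = 11·1 + 0
Back-substitute:
1 = 12 − 11
1 = −47 + 4·12
1 = 4·59 − 5·47
1 = −5·460 + 39·59
1 = 39·6039 − 512·460
1 = −512·6499 + 551·6039
1 = 551·25536 − 2165·6499
So 6499·(-2165) ≡ 1 (mod 25536), hence d ≡ -2165 ≡ 23371 (mod 25536).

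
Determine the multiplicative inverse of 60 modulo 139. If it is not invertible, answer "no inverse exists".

95

Extended Euclidean algorithm:
139 = 2*60 + 19
60 = 3*19 + 3
19 = 6*3 + 1
3 = 3*1 + 0
gcd = 1, so the inverse exists. Back-substitute:
1 = 19 − 6·3
1 = −6·60 + 19·19
1 = 19·139 − 44·60
Hence 60⁻¹ ≡ -44 ≡ 95 (mod 139).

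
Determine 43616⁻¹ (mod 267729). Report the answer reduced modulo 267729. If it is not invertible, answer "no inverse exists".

Extended Euclidean algorithm:
267729 = 6·43616 + 6033
43616 = 7·6033 + 1385
6033 = 4·1385 + 493
1385 = 2·493 + 399
493 = 1·399 + 94
399 = 4·94 + 23
94 = 4·23 + 2
23 = 11·2 + 1
2 = 2·1 + 0
The gcd is 1. Working backward:
1 = 23 − 11·2
1 = −11·94 + 45·23
1 = 45·399 − 191·94
1 = −191·493 + 236·399
1 = 236·1385 − 663·493
1 = −663·6033 + 2888·1385
1 = 2888·43616 − 20879·6033
1 = −20879·267729 + 128162·43616
So 43616·128162 ≡ 1 (mod 267729).

128162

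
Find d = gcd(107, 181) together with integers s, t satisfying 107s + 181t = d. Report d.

Euclidean algorithm:
181 = 1×107 + 74
107 = 1×74 + 33
74 = 2×33 + 8
33 = 4×8 + 1
8 = 8×1 + 0
gcd(107, 181) = 1.
Working backward:
1 = 33 − 4·8
1 = −4·74 + 9·33
1 = 9·107 − 13·74
1 = −13·181 + 22·107
So 1 = (-13)·181 + (22)·107.

1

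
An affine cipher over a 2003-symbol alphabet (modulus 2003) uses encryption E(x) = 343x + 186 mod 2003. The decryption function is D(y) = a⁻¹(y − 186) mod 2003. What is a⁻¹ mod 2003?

Extended Euclidean algorithm:
2003 = 5*343 + 288
343 = 1*288 + 55
288 = 5*55 + 13
55 = 4*13 + 3
13 = 4*3 + 1
3 = 3*1 + 0
The gcd is 1. Working backward:
1 = 13 − 4·3
1 = −4·55 + 17·13
1 = 17·288 − 89·55
1 = −89·343 + 106·288
1 = 106·2003 − 619·343
Thus 343·(-619) ≡ 1 (mod 2003); reducing, -619 mod 2003 = 1384.

1384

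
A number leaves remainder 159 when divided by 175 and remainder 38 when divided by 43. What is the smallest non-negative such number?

Write x = 159 + 175·k. Then 175·k ≡ 38 − 159 ≡ 8 (mod 43).
Need 175⁻¹ mod 43. Extended Euclid on (43, 3):
43 = 14×3 + 1
3 = 3×1 + 0
Back-substitute:
1 = 43 − 14·3
175⁻¹ ≡ 29 (mod 43), so k ≡ 29·8 ≡ 17 (mod 43).
x = 159 + 175·17 = 3134.

3134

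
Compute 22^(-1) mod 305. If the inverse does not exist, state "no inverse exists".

Apply the Euclidean algorithm to 305 and 22:
305 = 13×22 + 19
22 = 1×19 + 3
19 = 6×3 + 1
3 = 3×1 + 0
gcd = 1, so the inverse exists. Back-substitute:
1 = 19 − 6·3
1 = −6·22 + 7·19
1 = 7·305 − 97·22
Thus 22·(-97) ≡ 1 (mod 305); reducing, -97 mod 305 = 208.

208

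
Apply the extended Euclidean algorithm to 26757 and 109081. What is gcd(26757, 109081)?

1

Euclidean algorithm:
109081 = 4*26757 + 2053
26757 = 13*2053 + 68
2053 = 30*68 + 13
68 = 5*13 + 3
13 = 4*3 + 1
3 = 3*1 + 0
gcd(26757, 109081) = 1.
Express as a combination:
1 = 13 − 4·3
1 = −4·68 + 21·13
1 = 21·2053 − 634·68
1 = −634·26757 + 8263·2053
1 = 8263·109081 − 33686·26757
So 1 = (8263)·109081 + (-33686)·26757.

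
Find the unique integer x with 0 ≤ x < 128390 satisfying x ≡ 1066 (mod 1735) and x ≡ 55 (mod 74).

6271

Write x = 1066 + 1735·k. Then 1735·k ≡ 55 − 1066 ≡ 25 (mod 74).
Need 1735⁻¹ mod 74. Extended Euclid on (74, 33):
74 = 2*33 + 8
33 = 4*8 + 1
8 = 8*1 + 0
Back-substitute:
1 = 33 − 4·8
1 = −4·74 + 9·33
1735⁻¹ ≡ 9 (mod 74), so k ≡ 9·25 ≡ 3 (mod 74).
x = 1066 + 1735·3 = 6271.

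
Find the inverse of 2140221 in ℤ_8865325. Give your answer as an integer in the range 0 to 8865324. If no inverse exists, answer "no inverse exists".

Run Euclid on (8865325, 2140221):
8865325 = 4×2140221 + 304441
2140221 = 7×304441 + 9134
304441 = 33×9134 + 3019
9134 = 3×3019 + 77
3019 = 39×77 + 16
77 = 4×16 + 13
16 = 1×13 + 3
13 = 4×3 + 1
3 = 3×1 + 0
gcd = 1, so the inverse exists. Back-substitute:
1 = 13 − 4·3
1 = −4·16 + 5·13
1 = 5·77 − 24·16
1 = −24·3019 + 941·77
1 = 941·9134 − 2847·3019
1 = −2847·304441 + 94892·9134
1 = 94892·2140221 − 667091·304441
1 = −667091·8865325 + 2763256·2140221
So 2140221·2763256 ≡ 1 (mod 8865325).

2763256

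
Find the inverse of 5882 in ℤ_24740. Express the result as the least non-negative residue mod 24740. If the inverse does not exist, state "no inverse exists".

Euclidean algorithm on 24740, 5882:
24740 = 4×5882 + 1212
5882 = 4×1212 + 1034
1212 = 1×1034 + 178
1034 = 5×178 + 144
178 = 1×144 + 34
144 = 4×34 + 8
34 = 4×8 + 2
8 = 4×2 + 0
gcd(5882, 24740) = 2 ≠ 1, so 5882 has no multiplicative inverse modulo 24740.

no inverse exists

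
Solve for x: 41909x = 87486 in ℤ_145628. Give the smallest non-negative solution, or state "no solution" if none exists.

3470

First find gcd(41909, 145628):
145628 = 3*41909 + 19901
41909 = 2*19901 + 2107
19901 = 9*2107 + 938
2107 = 2*938 + 231
938 = 4*231 + 14
231 = 16*14 + 7
14 = 2*7 + 0
gcd = 7 and 7 | 87486, so solutions exist. Divide through by 7: 5987x ≡ 12498 (mod 20804).
Now find 5987⁻¹ mod 20804:
20804 = 3×5987 + 2843
5987 = 2×2843 + 301
2843 = 9×301 + 134
301 = 2×134 + 33
134 = 4×33 + 2
33 = 16×2 + 1
2 = 2×1 + 0
Back-substitute:
1 = 33 − 16·2
1 = −16·134 + 65·33
1 = 65·301 − 146·134
1 = −146·2843 + 1379·301
1 = 1379·5987 − 2904·2843
1 = −2904·20804 + 10091·5987
So 5987⁻¹ ≡ 10091 (mod 20804).
Then x ≡ 10091·12498 ≡ 3470 (mod 20804); the smallest non-negative solution is x = 3470.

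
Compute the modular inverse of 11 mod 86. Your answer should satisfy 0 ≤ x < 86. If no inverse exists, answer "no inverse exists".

gcd(86, 11) by repeated division:
86 = 7*11 + 9
11 = 1*9 + 2
9 = 4*2 + 1
2 = 2*1 + 0
The gcd is 1. Working backward:
1 = 9 − 4·2
1 = −4·11 + 5·9
1 = 5·86 − 39·11
Hence 11⁻¹ ≡ -39 ≡ 47 (mod 86).

47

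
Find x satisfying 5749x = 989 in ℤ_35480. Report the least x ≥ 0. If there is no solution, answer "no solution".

11041

First find gcd(5749, 35480):
35480 = 6·5749 + 986
5749 = 5·986 + 819
986 = 1·819 + 167
819 = 4·167 + 151
167 = 1·151 + 16
151 = 9·16 + 7
16 = 2·7 + 2
7 = 3·2 + 1
2 = 2·1 + 0
gcd = 1, so a unique solution mod 35480 exists.
Back-substitute for the Bézout coefficients:
1 = 7 − 3·2
1 = −3·16 + 7·7
1 = 7·151 − 66·16
1 = −66·167 + 73·151
1 = 73·819 − 358·167
1 = −358·986 + 431·819
1 = 431·5749 − 2513·986
1 = −2513·35480 + 15509·5749
So 5749·(15509) ≡ 1 (mod 35480), giving 5749⁻¹ ≡ 15509.
x ≡ 5749⁻¹·989 ≡ 15509·989 ≡ 11041 (mod 35480).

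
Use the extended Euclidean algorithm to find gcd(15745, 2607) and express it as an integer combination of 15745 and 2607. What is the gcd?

Euclidean algorithm:
15745 = 6×2607 + 103
2607 = 25×103 + 32
103 = 3×32 + 7
32 = 4×7 + 4
7 = 1×4 + 3
4 = 1×3 + 1
3 = 3×1 + 0
gcd(15745, 2607) = 1.
Working backward:
1 = 4 − 3
1 = −7 + 2·4
1 = 2·32 − 9·7
1 = −9·103 + 29·32
1 = 29·2607 − 734·103
1 = −734·15745 + 4433·2607
So 1 = (-734)·15745 + (4433)·2607.

1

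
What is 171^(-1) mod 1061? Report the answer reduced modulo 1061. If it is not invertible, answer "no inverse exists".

788

gcd(1061, 171) by repeated division:
1061 = 6·171 + 35
171 = 4·35 + 31
35 = 1·31 + 4
31 = 7·4 + 3
4 = 1·3 + 1
3 = 3·1 + 0
The gcd is 1. Working backward:
1 = 4 − 3
1 = −31 + 8·4
1 = 8·35 − 9·31
1 = −9·171 + 44·35
1 = 44·1061 − 273·171
Hence 171⁻¹ ≡ -273 ≡ 788 (mod 1061).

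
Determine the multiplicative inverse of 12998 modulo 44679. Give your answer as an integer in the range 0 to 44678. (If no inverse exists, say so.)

Run Euclid on (44679, 12998):
44679 = 3*12998 + 5685
12998 = 2*5685 + 1628
5685 = 3*1628 + 801
1628 = 2*801 + 26
801 = 30*26 + 21
26 = 1*21 + 5
21 = 4*5 + 1
5 = 5*1 + 0
Since gcd(12998, 44679) = 1, back-substitute to write 1 as a combination:
1 = 21 − 4·5
1 = −4·26 + 5·21
1 = 5·801 − 154·26
1 = −154·1628 + 313·801
1 = 313·5685 − 1093·1628
1 = −1093·12998 + 2499·5685
1 = 2499·44679 − 8590·12998
So 12998·(-8590) ≡ 1 (mod 44679), and -8590 ≡ 36089 (mod 44679).

36089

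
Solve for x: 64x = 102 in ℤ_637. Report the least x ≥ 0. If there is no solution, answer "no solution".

First find gcd(64, 637):
637 = 9×64 + 61
64 = 1×61 + 3
61 = 20×3 + 1
3 = 3×1 + 0
gcd = 1, so a unique solution mod 637 exists.
Back-substitute for the Bézout coefficients:
1 = 61 − 20·3
1 = −20·64 + 21·61
1 = 21·637 − 209·64
So 64·(-209) ≡ 1 (mod 637), giving 64⁻¹ ≡ 428.
x ≡ 64⁻¹·102 ≡ 428·102 ≡ 340 (mod 637).

340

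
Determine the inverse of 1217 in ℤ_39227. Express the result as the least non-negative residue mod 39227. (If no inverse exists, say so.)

1386

Run Euclid on (39227, 1217):
39227 = 32·1217 + 283
1217 = 4·283 + 85
283 = 3·85 + 28
85 = 3·28 + 1
28 = 28·1 + 0
gcd = 1, so the inverse exists. Back-substitute:
1 = 85 − 3·28
1 = −3·283 + 10·85
1 = 10·1217 − 43·283
1 = −43·39227 + 1386·1217
So 1217·1386 ≡ 1 (mod 39227).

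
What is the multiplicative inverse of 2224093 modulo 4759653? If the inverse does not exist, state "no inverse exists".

4616833

gcd(4759653, 2224093) by repeated division:
4759653 = 2·2224093 + 311467
2224093 = 7·311467 + 43824
311467 = 7·43824 + 4699
43824 = 9·4699 + 1533
4699 = 3·1533 + 100
1533 = 15·100 + 33
100 = 3·33 + 1
33 = 33·1 + 0
The gcd is 1. Working backward:
1 = 100 − 3·33
1 = −3·1533 + 46·100
1 = 46·4699 − 141·1533
1 = −141·43824 + 1315·4699
1 = 1315·311467 − 9346·43824
1 = −9346·2224093 + 66737·311467
1 = 66737·4759653 − 142820·2224093
So 2224093·(-142820) ≡ 1 (mod 4759653), and -142820 ≡ 4616833 (mod 4759653).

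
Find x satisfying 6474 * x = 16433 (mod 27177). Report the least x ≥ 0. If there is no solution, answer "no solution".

no solution

gcd(6474, 27177):
27177 = 4×6474 + 1281
6474 = 5×1281 + 69
1281 = 18×69 + 39
69 = 1×39 + 30
39 = 1×30 + 9
30 = 3×9 + 3
9 = 3×3 + 0
gcd = 3, but 3 ∤ 16433, so the congruence has no solution.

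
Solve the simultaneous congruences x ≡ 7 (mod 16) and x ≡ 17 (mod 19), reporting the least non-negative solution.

Write x = 7 + 16·k. Then 16·k ≡ 17 − 7 ≡ 10 (mod 19).
Need 16⁻¹ mod 19. Extended Euclid on (19, 16):
19 = 1*16 + 3
16 = 5*3 + 1
3 = 3*1 + 0
Back-substitute:
1 = 16 − 5·3
1 = −5·19 + 6·16
16⁻¹ ≡ 6 (mod 19), so k ≡ 6·10 ≡ 3 (mod 19).
x = 7 + 16·3 = 55.

55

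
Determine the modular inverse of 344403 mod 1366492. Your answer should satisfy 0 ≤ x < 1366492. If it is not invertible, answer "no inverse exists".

163807

Extended Euclidean algorithm:
1366492 = 3*344403 + 333283
344403 = 1*333283 + 11120
333283 = 29*11120 + 10803
11120 = 1*10803 + 317
10803 = 34*317 + 25
317 = 12*25 + 17
25 = 1*17 + 8
17 = 2*8 + 1
8 = 8*1 + 0
Since gcd(344403, 1366492) = 1, back-substitute to write 1 as a combination:
1 = 17 − 2·8
1 = −2·25 + 3·17
1 = 3·317 − 38·25
1 = −38·10803 + 1295·317
1 = 1295·11120 − 1333·10803
1 = −1333·333283 + 39952·11120
1 = 39952·344403 − 41285·333283
1 = −41285·1366492 + 163807·344403
So 344403·163807 ≡ 1 (mod 1366492).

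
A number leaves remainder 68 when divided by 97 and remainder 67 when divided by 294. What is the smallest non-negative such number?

Write x = 68 + 97·k. Then 97·k ≡ 67 − 68 ≡ 293 (mod 294).
Need 97⁻¹ mod 294. Extended Euclid on (294, 97):
294 = 3·97 + 3
97 = 32·3 + 1
3 = 3·1 + 0
Back-substitute:
1 = 97 − 32·3
1 = −32·294 + 97·97
97⁻¹ ≡ 97 (mod 294), so k ≡ 97·293 ≡ 197 (mod 294).
x = 68 + 97·197 = 19177.

19177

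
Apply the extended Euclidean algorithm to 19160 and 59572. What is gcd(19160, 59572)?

4

Repeated division:
59572 = 3*19160 + 2092
19160 = 9*2092 + 332
2092 = 6*332 + 100
332 = 3*100 + 32
100 = 3*32 + 4
32 = 8*4 + 0
gcd(19160, 59572) = 4.
Express as a combination:
4 = 100 − 3·32
4 = −3·332 + 10·100
4 = 10·2092 − 63·332
4 = −63·19160 + 577·2092
4 = 577·59572 − 1794·19160
So 4 = (577)·59572 + (-1794)·19160.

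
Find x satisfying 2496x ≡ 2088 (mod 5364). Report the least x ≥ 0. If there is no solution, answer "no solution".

First find gcd(2496, 5364):
5364 = 2×2496 + 372
2496 = 6×372 + 264
372 = 1×264 + 108
264 = 2×108 + 48
108 = 2×48 + 12
48 = 4×12 + 0
gcd = 12 and 12 | 2088, so solutions exist. Divide through by 12: 208x ≡ 174 (mod 447).
Now find 208⁻¹ mod 447:
447 = 2·208 + 31
208 = 6·31 + 22
31 = 1·22 + 9
22 = 2·9 + 4
9 = 2·4 + 1
4 = 4·1 + 0
Back-substitute:
1 = 9 − 2·4
1 = −2·22 + 5·9
1 = 5·31 − 7·22
1 = −7·208 + 47·31
1 = 47·447 − 101·208
So 208·(-101) ≡ 1 (mod 447), i.e. 208⁻¹ ≡ 346.
Then x ≡ 346·174 ≡ 306 (mod 447); the smallest non-negative solution is x = 306.

306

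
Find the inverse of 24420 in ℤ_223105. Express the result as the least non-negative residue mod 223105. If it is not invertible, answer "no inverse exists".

no inverse exists

Euclidean algorithm on 223105, 24420:
223105 = 9×24420 + 3325
24420 = 7×3325 + 1145
3325 = 2×1145 + 1035
1145 = 1×1035 + 110
1035 = 9×110 + 45
110 = 2×45 + 20
45 = 2×20 + 5
20 = 4×5 + 0
gcd(24420, 223105) = 5 ≠ 1, so 24420 has no multiplicative inverse modulo 223105.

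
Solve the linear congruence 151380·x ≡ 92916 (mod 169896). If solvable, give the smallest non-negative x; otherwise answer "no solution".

7519

First find gcd(151380, 169896):
169896 = 1×151380 + 18516
151380 = 8×18516 + 3252
18516 = 5×3252 + 2256
3252 = 1×2256 + 996
2256 = 2×996 + 264
996 = 3×264 + 204
264 = 1×204 + 60
204 = 3×60 + 24
60 = 2×24 + 12
24 = 2×12 + 0
gcd = 12 and 12 | 92916, so solutions exist. Divide through by 12: 12615x ≡ 7743 (mod 14158).
Now find 12615⁻¹ mod 14158:
14158 = 1×12615 + 1543
12615 = 8×1543 + 271
1543 = 5×271 + 188
271 = 1×188 + 83
188 = 2×83 + 22
83 = 3×22 + 17
22 = 1×17 + 5
17 = 3×5 + 2
5 = 2×2 + 1
2 = 2×1 + 0
Back-substitute:
1 = 5 − 2·2
1 = −2·17 + 7·5
1 = 7·22 − 9·17
1 = −9·83 + 34·22
1 = 34·188 − 77·83
1 = −77·271 + 111·188
1 = 111·1543 − 632·271
1 = −632·12615 + 5167·1543
1 = 5167·14158 − 5799·12615
So 12615·(-5799) ≡ 1 (mod 14158), i.e. 12615⁻¹ ≡ 8359.
Then x ≡ 8359·7743 ≡ 7519 (mod 14158); the smallest non-negative solution is x = 7519.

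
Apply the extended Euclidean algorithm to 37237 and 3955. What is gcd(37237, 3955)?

1

Euclidean algorithm:
37237 = 9*3955 + 1642
3955 = 2*1642 + 671
1642 = 2*671 + 300
671 = 2*300 + 71
300 = 4*71 + 16
71 = 4*16 + 7
16 = 2*7 + 2
7 = 3*2 + 1
2 = 2*1 + 0
gcd(37237, 3955) = 1.
Express as a combination:
1 = 7 − 3·2
1 = −3·16 + 7·7
1 = 7·71 − 31·16
1 = −31·300 + 131·71
1 = 131·671 − 293·300
1 = −293·1642 + 717·671
1 = 717·3955 − 1727·1642
1 = −1727·37237 + 16260·3955
So 1 = (-1727)·37237 + (16260)·3955.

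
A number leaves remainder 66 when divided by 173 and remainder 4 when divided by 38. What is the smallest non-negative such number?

Write x = 66 + 173·k. Then 173·k ≡ 4 − 66 ≡ 14 (mod 38).
Need 173⁻¹ mod 38. Extended Euclid on (38, 21):
38 = 1×21 + 17
21 = 1×17 + 4
17 = 4×4 + 1
4 = 4×1 + 0
Back-substitute:
1 = 17 − 4·4
1 = −4·21 + 5·17
1 = 5·38 − 9·21
173⁻¹ ≡ 29 (mod 38), so k ≡ 29·14 ≡ 26 (mod 38).
x = 66 + 173·26 = 4564.

4564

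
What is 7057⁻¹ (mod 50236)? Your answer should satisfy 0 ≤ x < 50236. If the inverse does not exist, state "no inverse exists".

gcd(50236, 7057) by repeated division:
50236 = 7×7057 + 837
7057 = 8×837 + 361
837 = 2×361 + 115
361 = 3×115 + 16
115 = 7×16 + 3
16 = 5×3 + 1
3 = 3×1 + 0
gcd = 1, so the inverse exists. Back-substitute:
1 = 16 − 5·3
1 = −5·115 + 36·16
1 = 36·361 − 113·115
1 = −113·837 + 262·361
1 = 262·7057 − 2209·837
1 = −2209·50236 + 15725·7057
So 7057·15725 ≡ 1 (mod 50236).

15725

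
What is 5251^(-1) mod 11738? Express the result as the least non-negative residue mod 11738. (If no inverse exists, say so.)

Run Euclid on (11738, 5251):
11738 = 2·5251 + 1236
5251 = 4·1236 + 307
1236 = 4·307 + 8
307 = 38·8 + 3
8 = 2·3 + 2
3 = 1·2 + 1
2 = 2·1 + 0
gcd = 1, so the inverse exists. Back-substitute:
1 = 3 − 2
1 = −8 + 3·3
1 = 3·307 − 115·8
1 = −115·1236 + 463·307
1 = 463·5251 − 1967·1236
1 = −1967·11738 + 4397·5251
So 5251·4397 ≡ 1 (mod 11738).

4397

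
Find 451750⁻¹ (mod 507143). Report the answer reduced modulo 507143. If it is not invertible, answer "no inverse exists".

no inverse exists

Euclidean algorithm on 507143, 451750:
507143 = 1·451750 + 55393
451750 = 8·55393 + 8606
55393 = 6·8606 + 3757
8606 = 2·3757 + 1092
3757 = 3·1092 + 481
1092 = 2·481 + 130
481 = 3·130 + 91
130 = 1·91 + 39
91 = 2·39 + 13
39 = 3·13 + 0
gcd(451750, 507143) = 13 ≠ 1, so 451750 has no multiplicative inverse modulo 507143.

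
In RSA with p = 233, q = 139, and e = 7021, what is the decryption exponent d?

φ(n) = (p−1)(q−1) = 232·138 = 32016.
Need d with 7021·d ≡ 1 (mod 32016). Apply the extended Euclidean algorithm:
32016 = 4×7021 + 3932
7021 = 1×3932 + 3089
3932 = 1×3089 + 843
3089 = 3×843 + 560
843 = 1×560 + 283
560 = 1×283 + 277
283 = 1×277 + 6
277 = 46×6 + 1
6 = 6×1 + 0
Back-substitute:
1 = 277 − 46·6
1 = −46·283 + 47·277
1 = 47·560 − 93·283
1 = −93·843 + 140·560
1 = 140·3089 − 513·843
1 = −513·3932 + 653·3089
1 = 653·7021 − 1166·3932
1 = −1166·32016 + 5317·7021
So 7021·5317 ≡ 1 (mod 32016), hence d = 5317.

5317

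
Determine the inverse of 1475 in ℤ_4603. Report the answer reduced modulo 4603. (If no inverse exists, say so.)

Extended Euclidean algorithm:
4603 = 3*1475 + 178
1475 = 8*178 + 51
178 = 3*51 + 25
51 = 2*25 + 1
25 = 25*1 + 0
gcd = 1, so the inverse exists. Back-substitute:
1 = 51 − 2·25
1 = −2·178 + 7·51
1 = 7·1475 − 58·178
1 = −58·4603 + 181·1475
So 1475·181 ≡ 1 (mod 4603).

181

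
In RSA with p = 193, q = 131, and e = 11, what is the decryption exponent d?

22691

φ(n) = (p−1)(q−1) = 192·130 = 24960.
Need d with 11·d ≡ 1 (mod 24960). Apply the extended Euclidean algorithm:
24960 = 2269×11 + 1
11 = 11×1 + 0
Back-substitute:
1 = 24960 − 2269·11
So 11·(-2269) ≡ 1 (mod 24960), hence d ≡ -2269 ≡ 22691 (mod 24960).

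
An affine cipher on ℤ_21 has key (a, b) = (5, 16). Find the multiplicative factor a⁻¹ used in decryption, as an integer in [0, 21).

17

Apply the Euclidean algorithm to 21 and 5:
21 = 4×5 + 1
5 = 5×1 + 0
The gcd is 1. Working backward:
1 = 21 − 4·5
Hence 5⁻¹ ≡ -4 ≡ 17 (mod 21).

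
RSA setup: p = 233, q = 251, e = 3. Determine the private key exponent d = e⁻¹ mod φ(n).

φ(n) = (p−1)(q−1) = 232·250 = 58000.
Need d with 3·d ≡ 1 (mod 58000). Apply the extended Euclidean algorithm:
58000 = 19333*3 + 1
3 = 3*1 + 0
Back-substitute:
1 = 58000 − 19333·3
So 3·(-19333) ≡ 1 (mod 58000), hence d ≡ -19333 ≡ 38667 (mod 58000).

38667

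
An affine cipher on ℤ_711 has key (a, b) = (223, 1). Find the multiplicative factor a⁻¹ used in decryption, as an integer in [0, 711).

220

Apply the Euclidean algorithm to 711 and 223:
711 = 3×223 + 42
223 = 5×42 + 13
42 = 3×13 + 3
13 = 4×3 + 1
3 = 3×1 + 0
The gcd is 1. Working backward:
1 = 13 − 4·3
1 = −4·42 + 13·13
1 = 13·223 − 69·42
1 = −69·711 + 220·223
So 223·220 ≡ 1 (mod 711).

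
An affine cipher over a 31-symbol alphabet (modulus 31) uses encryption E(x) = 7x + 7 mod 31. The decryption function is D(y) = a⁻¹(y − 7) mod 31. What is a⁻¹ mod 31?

Apply the Euclidean algorithm to 31 and 7:
31 = 4*7 + 3
7 = 2*3 + 1
3 = 3*1 + 0
gcd = 1, so the inverse exists. Back-substitute:
1 = 7 − 2·3
1 = −2·31 + 9·7
So 7·9 ≡ 1 (mod 31).

9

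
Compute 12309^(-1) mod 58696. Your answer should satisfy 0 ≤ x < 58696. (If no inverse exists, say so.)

no inverse exists

Compute gcd(12309, 58696):
58696 = 4*12309 + 9460
12309 = 1*9460 + 2849
9460 = 3*2849 + 913
2849 = 3*913 + 110
913 = 8*110 + 33
110 = 3*33 + 11
33 = 3*11 + 0
gcd(12309, 58696) = 11 ≠ 1, so 12309 has no multiplicative inverse modulo 58696.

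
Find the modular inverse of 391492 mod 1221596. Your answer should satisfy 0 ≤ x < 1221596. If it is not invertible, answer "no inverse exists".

Euclidean algorithm on 1221596, 391492:
1221596 = 3·391492 + 47120
391492 = 8·47120 + 14532
47120 = 3·14532 + 3524
14532 = 4·3524 + 436
3524 = 8·436 + 36
436 = 12·36 + 4
36 = 9·4 + 0
Since gcd = 4 > 1, 391492 is not a unit mod 1221596.

no inverse exists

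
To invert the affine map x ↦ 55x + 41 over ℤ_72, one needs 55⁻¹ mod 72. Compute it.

Run Euclid on (72, 55):
72 = 1·55 + 17
55 = 3·17 + 4
17 = 4·4 + 1
4 = 4·1 + 0
gcd = 1, so the inverse exists. Back-substitute:
1 = 17 − 4·4
1 = −4·55 + 13·17
1 = 13·72 − 17·55
Hence 55⁻¹ ≡ -17 ≡ 55 (mod 72).

55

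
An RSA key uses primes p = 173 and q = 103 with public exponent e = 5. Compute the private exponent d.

3509

φ(n) = (p−1)(q−1) = 172·102 = 17544.
Need d with 5·d ≡ 1 (mod 17544). Apply the extended Euclidean algorithm:
17544 = 3508*5 + 4
5 = 1*4 + 1
4 = 4*1 + 0
Back-substitute:
1 = 5 − 4
1 = −17544 + 3509·5
So 5·3509 ≡ 1 (mod 17544), hence d = 3509.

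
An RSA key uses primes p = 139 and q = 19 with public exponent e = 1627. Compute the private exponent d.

φ(n) = (p−1)(q−1) = 138·18 = 2484.
Need d with 1627·d ≡ 1 (mod 2484). Apply the extended Euclidean algorithm:
2484 = 1×1627 + 857
1627 = 1×857 + 770
857 = 1×770 + 87
770 = 8×87 + 74
87 = 1×74 + 13
74 = 5×13 + 9
13 = 1×9 + 4
9 = 2×4 + 1
4 = 4×1 + 0
Back-substitute:
1 = 9 − 2·4
1 = −2·13 + 3·9
1 = 3·74 − 17·13
1 = −17·87 + 20·74
1 = 20·770 − 177·87
1 = −177·857 + 197·770
1 = 197·1627 − 374·857
1 = −374·2484 + 571·1627
So 1627·571 ≡ 1 (mod 2484), hence d = 571.

571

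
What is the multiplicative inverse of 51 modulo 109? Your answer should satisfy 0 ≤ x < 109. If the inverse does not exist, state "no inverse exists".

gcd(109, 51) by repeated division:
109 = 2*51 + 7
51 = 7*7 + 2
7 = 3*2 + 1
2 = 2*1 + 0
gcd = 1, so the inverse exists. Back-substitute:
1 = 7 − 3·2
1 = −3·51 + 22·7
1 = 22·109 − 47·51
Thus 51·(-47) ≡ 1 (mod 109); reducing, -47 mod 109 = 62.

62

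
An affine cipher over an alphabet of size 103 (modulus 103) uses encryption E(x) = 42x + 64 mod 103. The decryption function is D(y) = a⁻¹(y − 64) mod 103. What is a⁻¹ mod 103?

Run Euclid on (103, 42):
103 = 2×42 + 19
42 = 2×19 + 4
19 = 4×4 + 3
4 = 1×3 + 1
3 = 3×1 + 0
The gcd is 1. Working backward:
1 = 4 − 3
1 = −19 + 5·4
1 = 5·42 − 11·19
1 = −11·103 + 27·42
So 42·27 ≡ 1 (mod 103).

27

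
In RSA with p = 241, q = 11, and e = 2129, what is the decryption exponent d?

φ(n) = (p−1)(q−1) = 240·10 = 2400.
Need d with 2129·d ≡ 1 (mod 2400). Apply the extended Euclidean algorithm:
2400 = 1×2129 + 271
2129 = 7×271 + 232
271 = 1×232 + 39
232 = 5×39 + 37
39 = 1×37 + 2
37 = 18×2 + 1
2 = 2×1 + 0
Back-substitute:
1 = 37 − 18·2
1 = −18·39 + 19·37
1 = 19·232 − 113·39
1 = −113·271 + 132·232
1 = 132·2129 − 1037·271
1 = −1037·2400 + 1169·2129
So 2129·1169 ≡ 1 (mod 2400), hence d = 1169.

1169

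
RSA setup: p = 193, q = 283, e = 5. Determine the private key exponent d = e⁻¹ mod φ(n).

φ(n) = (p−1)(q−1) = 192·282 = 54144.
Need d with 5·d ≡ 1 (mod 54144). Apply the extended Euclidean algorithm:
54144 = 10828×5 + 4
5 = 1×4 + 1
4 = 4×1 + 0
Back-substitute:
1 = 5 − 4
1 = −54144 + 10829·5
So 5·10829 ≡ 1 (mod 54144), hence d = 10829.

10829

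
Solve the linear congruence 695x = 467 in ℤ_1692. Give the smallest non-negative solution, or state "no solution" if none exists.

First find gcd(695, 1692):
1692 = 2×695 + 302
695 = 2×302 + 91
302 = 3×91 + 29
91 = 3×29 + 4
29 = 7×4 + 1
4 = 4×1 + 0
gcd = 1, so a unique solution mod 1692 exists.
Back-substitute for the Bézout coefficients:
1 = 29 − 7·4
1 = −7·91 + 22·29
1 = 22·302 − 73·91
1 = −73·695 + 168·302
1 = 168·1692 − 409·695
So 695·(-409) ≡ 1 (mod 1692), giving 695⁻¹ ≡ 1283.
x ≡ 695⁻¹·467 ≡ 1283·467 ≡ 193 (mod 1692).

193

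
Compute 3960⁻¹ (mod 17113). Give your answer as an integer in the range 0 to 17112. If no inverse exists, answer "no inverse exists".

4248

Run Euclid on (17113, 3960):
17113 = 4×3960 + 1273
3960 = 3×1273 + 141
1273 = 9×141 + 4
141 = 35×4 + 1
4 = 4×1 + 0
Since gcd(3960, 17113) = 1, back-substitute to write 1 as a combination:
1 = 141 − 35·4
1 = −35·1273 + 316·141
1 = 316·3960 − 983·1273
1 = −983·17113 + 4248·3960
So 3960·4248 ≡ 1 (mod 17113).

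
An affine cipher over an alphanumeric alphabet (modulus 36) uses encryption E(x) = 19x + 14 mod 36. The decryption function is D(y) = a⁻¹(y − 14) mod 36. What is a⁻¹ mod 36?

19

Apply the Euclidean algorithm to 36 and 19:
36 = 1·19 + 17
19 = 1·17 + 2
17 = 8·2 + 1
2 = 2·1 + 0
gcd = 1, so the inverse exists. Back-substitute:
1 = 17 − 8·2
1 = −8·19 + 9·17
1 = 9·36 − 17·19
Hence 19⁻¹ ≡ -17 ≡ 19 (mod 36).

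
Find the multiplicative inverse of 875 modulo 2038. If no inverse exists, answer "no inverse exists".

gcd(2038, 875) by repeated division:
2038 = 2*875 + 288
875 = 3*288 + 11
288 = 26*11 + 2
11 = 5*2 + 1
2 = 2*1 + 0
The gcd is 1. Working backward:
1 = 11 − 5·2
1 = −5·288 + 131·11
1 = 131·875 − 398·288
1 = −398·2038 + 927·875
So 875·927 ≡ 1 (mod 2038).

927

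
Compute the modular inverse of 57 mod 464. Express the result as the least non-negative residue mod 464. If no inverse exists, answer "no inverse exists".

Apply the Euclidean algorithm to 464 and 57:
464 = 8*57 + 8
57 = 7*8 + 1
8 = 8*1 + 0
The gcd is 1. Working backward:
1 = 57 − 7·8
1 = −7·464 + 57·57
So 57·57 ≡ 1 (mod 464).

57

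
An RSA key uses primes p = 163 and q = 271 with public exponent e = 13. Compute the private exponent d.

φ(n) = (p−1)(q−1) = 162·270 = 43740.
Need d with 13·d ≡ 1 (mod 43740). Apply the extended Euclidean algorithm:
43740 = 3364×13 + 8
13 = 1×8 + 5
8 = 1×5 + 3
5 = 1×3 + 2
3 = 1×2 + 1
2 = 2×1 + 0
Back-substitute:
1 = 3 − 2
1 = −5 + 2·3
1 = 2·8 − 3·5
1 = −3·13 + 5·8
1 = 5·43740 − 16823·13
So 13·(-16823) ≡ 1 (mod 43740), hence d ≡ -16823 ≡ 26917 (mod 43740).

26917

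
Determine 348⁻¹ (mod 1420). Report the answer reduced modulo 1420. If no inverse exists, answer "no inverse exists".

Compute gcd(348, 1420):
1420 = 4*348 + 28
348 = 12*28 + 12
28 = 2*12 + 4
12 = 3*4 + 0
gcd(348, 1420) = 4 ≠ 1, so 348 has no multiplicative inverse modulo 1420.

no inverse exists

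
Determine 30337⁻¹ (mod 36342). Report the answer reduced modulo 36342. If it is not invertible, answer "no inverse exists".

gcd(36342, 30337) by repeated division:
36342 = 1*30337 + 6005
30337 = 5*6005 + 312
6005 = 19*312 + 77
312 = 4*77 + 4
77 = 19*4 + 1
4 = 4*1 + 0
The gcd is 1. Working backward:
1 = 77 − 19·4
1 = −19·312 + 77·77
1 = 77·6005 − 1482·312
1 = −1482·30337 + 7487·6005
1 = 7487·36342 − 8969·30337
Thus 30337·(-8969) ≡ 1 (mod 36342); reducing, -8969 mod 36342 = 27373.

27373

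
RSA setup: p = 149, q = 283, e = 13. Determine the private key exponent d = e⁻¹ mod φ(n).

φ(n) = (p−1)(q−1) = 148·282 = 41736.
Need d with 13·d ≡ 1 (mod 41736). Apply the extended Euclidean algorithm:
41736 = 3210×13 + 6
13 = 2×6 + 1
6 = 6×1 + 0
Back-substitute:
1 = 13 − 2·6
1 = −2·41736 + 6421·13
So 13·6421 ≡ 1 (mod 41736), hence d = 6421.

6421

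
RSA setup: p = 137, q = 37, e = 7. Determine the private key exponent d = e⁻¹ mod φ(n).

1399

φ(n) = (p−1)(q−1) = 136·36 = 4896.
Need d with 7·d ≡ 1 (mod 4896). Apply the extended Euclidean algorithm:
4896 = 699*7 + 3
7 = 2*3 + 1
3 = 3*1 + 0
Back-substitute:
1 = 7 − 2·3
1 = −2·4896 + 1399·7
So 7·1399 ≡ 1 (mod 4896), hence d = 1399.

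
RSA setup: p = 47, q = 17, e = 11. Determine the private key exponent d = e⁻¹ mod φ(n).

φ(n) = (p−1)(q−1) = 46·16 = 736.
Need d with 11·d ≡ 1 (mod 736). Apply the extended Euclidean algorithm:
736 = 66*11 + 10
11 = 1*10 + 1
10 = 10*1 + 0
Back-substitute:
1 = 11 − 10
1 = −736 + 67·11
So 11·67 ≡ 1 (mod 736), hence d = 67.

67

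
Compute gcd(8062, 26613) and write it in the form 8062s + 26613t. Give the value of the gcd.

Repeated division:
26613 = 3×8062 + 2427
8062 = 3×2427 + 781
2427 = 3×781 + 84
781 = 9×84 + 25
84 = 3×25 + 9
25 = 2×9 + 7
9 = 1×7 + 2
7 = 3×2 + 1
2 = 2×1 + 0
gcd(8062, 26613) = 1.
Back-substituting:
1 = 7 − 3·2
1 = −3·9 + 4·7
1 = 4·25 − 11·9
1 = −11·84 + 37·25
1 = 37·781 − 344·84
1 = −344·2427 + 1069·781
1 = 1069·8062 − 3551·2427
1 = −3551·26613 + 11722·8062
So 1 = (-3551)·26613 + (11722)·8062.

1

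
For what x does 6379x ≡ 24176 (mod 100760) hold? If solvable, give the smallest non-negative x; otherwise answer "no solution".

First find gcd(6379, 100760):
100760 = 15*6379 + 5075
6379 = 1*5075 + 1304
5075 = 3*1304 + 1163
1304 = 1*1163 + 141
1163 = 8*141 + 35
141 = 4*35 + 1
35 = 35*1 + 0
gcd = 1, so a unique solution mod 100760 exists.
Back-substitute for the Bézout coefficients:
1 = 141 − 4·35
1 = −4·1163 + 33·141
1 = 33·1304 − 37·1163
1 = −37·5075 + 144·1304
1 = 144·6379 − 181·5075
1 = −181·100760 + 2859·6379
So 6379·(2859) ≡ 1 (mod 100760), giving 6379⁻¹ ≡ 2859.
x ≡ 6379⁻¹·24176 ≡ 2859·24176 ≡ 98584 (mod 100760).

98584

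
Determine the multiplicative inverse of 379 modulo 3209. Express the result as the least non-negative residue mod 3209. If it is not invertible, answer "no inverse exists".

gcd(3209, 379) by repeated division:
3209 = 8×379 + 177
379 = 2×177 + 25
177 = 7×25 + 2
25 = 12×2 + 1
2 = 2×1 + 0
Since gcd(379, 3209) = 1, back-substitute to write 1 as a combination:
1 = 25 − 12·2
1 = −12·177 + 85·25
1 = 85·379 − 182·177
1 = −182·3209 + 1541·379
So 379·1541 ≡ 1 (mod 3209).

1541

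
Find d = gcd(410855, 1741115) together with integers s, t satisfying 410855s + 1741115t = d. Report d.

5

Apply Euclid's algorithm to 1741115 and 410855:
1741115 = 4*410855 + 97695
410855 = 4*97695 + 20075
97695 = 4*20075 + 17395
20075 = 1*17395 + 2680
17395 = 6*2680 + 1315
2680 = 2*1315 + 50
1315 = 26*50 + 15
50 = 3*15 + 5
15 = 3*5 + 0
gcd(410855, 1741115) = 5.
Express as a combination:
5 = 50 − 3·15
5 = −3·1315 + 79·50
5 = 79·2680 − 161·1315
5 = −161·17395 + 1045·2680
5 = 1045·20075 − 1206·17395
5 = −1206·97695 + 5869·20075
5 = 5869·410855 − 24682·97695
5 = −24682·1741115 + 104597·410855
So 5 = (-24682)·1741115 + (104597)·410855.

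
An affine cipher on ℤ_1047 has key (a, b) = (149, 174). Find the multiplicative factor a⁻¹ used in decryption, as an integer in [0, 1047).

260

Run Euclid on (1047, 149):
1047 = 7*149 + 4
149 = 37*4 + 1
4 = 4*1 + 0
The gcd is 1. Working backward:
1 = 149 − 37·4
1 = −37·1047 + 260·149
So 149·260 ≡ 1 (mod 1047).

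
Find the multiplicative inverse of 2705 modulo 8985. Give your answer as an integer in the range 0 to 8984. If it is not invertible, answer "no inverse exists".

Euclidean algorithm on 8985, 2705:
8985 = 3·2705 + 870
2705 = 3·870 + 95
870 = 9·95 + 15
95 = 6·15 + 5
15 = 3·5 + 0
gcd(2705, 8985) = 5 ≠ 1, so 2705 has no multiplicative inverse modulo 8985.

no inverse exists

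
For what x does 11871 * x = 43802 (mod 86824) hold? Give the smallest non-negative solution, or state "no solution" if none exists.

First find gcd(11871, 86824):
86824 = 7×11871 + 3727
11871 = 3×3727 + 690
3727 = 5×690 + 277
690 = 2×277 + 136
277 = 2×136 + 5
136 = 27×5 + 1
5 = 5×1 + 0
gcd = 1, so a unique solution mod 86824 exists.
Back-substitute for the Bézout coefficients:
1 = 136 − 27·5
1 = −27·277 + 55·136
1 = 55·690 − 137·277
1 = −137·3727 + 740·690
1 = 740·11871 − 2357·3727
1 = −2357·86824 + 17239·11871
So 11871·(17239) ≡ 1 (mod 86824), giving 11871⁻¹ ≡ 17239.
x ≡ 11871⁻¹·43802 ≡ 17239·43802 ≡ 81174 (mod 86824).

81174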